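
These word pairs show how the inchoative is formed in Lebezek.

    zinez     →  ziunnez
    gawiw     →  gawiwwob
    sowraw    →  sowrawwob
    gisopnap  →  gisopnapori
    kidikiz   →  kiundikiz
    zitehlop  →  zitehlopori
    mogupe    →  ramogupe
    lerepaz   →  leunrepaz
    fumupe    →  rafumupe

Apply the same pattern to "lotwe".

sowraw and gisopnap both have last vowel 'a' yet inflect differently (sowrawwob, gisopnapori), so the last vowel is not what conditions the rule; the final letter is.
"lotwe" ends in -e. The stems ending in -e (fumupe → rafumupe, mogupe → ramogupe) add the prefix ra-.
The other patterns: stems ending in -w double the final consonant and add -ob; stems ending in -p add -ori; stems ending in -z insert -un- after the first vowel.
So lotwe → ralotwe.

ralotwe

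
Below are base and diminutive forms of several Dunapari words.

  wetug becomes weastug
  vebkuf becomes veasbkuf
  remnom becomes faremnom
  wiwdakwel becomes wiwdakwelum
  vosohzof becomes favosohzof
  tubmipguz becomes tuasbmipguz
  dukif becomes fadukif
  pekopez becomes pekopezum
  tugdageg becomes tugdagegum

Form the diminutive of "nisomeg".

nisomegum

"nisomeg" has last vowel 'e'. The stems whose last vowel is 'e' (pekopez → pekopezum, tugdageg → tugdagegum, wiwdakwel → wiwdakwelum) add -um.
The other patterns: stems whose last vowel is 'u' insert -as- after the first vowel; stems whose last vowel is 'i' or 'o' add the prefix fa-.
So nisomeg → nisomegum.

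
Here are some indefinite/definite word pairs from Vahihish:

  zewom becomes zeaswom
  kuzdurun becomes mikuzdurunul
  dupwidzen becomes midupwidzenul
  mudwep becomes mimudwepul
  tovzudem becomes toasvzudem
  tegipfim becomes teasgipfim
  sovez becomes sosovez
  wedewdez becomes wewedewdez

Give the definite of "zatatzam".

"zatatzam" ends in -m. The stems ending in -m (zewom → zeaswom, tovzudem → toasvzudem, tegipfim → teasgipfim) insert -as- after the first vowel.
So zatatzam → zaastatzam.

zaastatzam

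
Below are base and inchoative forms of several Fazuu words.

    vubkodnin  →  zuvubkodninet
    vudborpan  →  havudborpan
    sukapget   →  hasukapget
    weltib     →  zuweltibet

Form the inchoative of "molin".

vubkodnin and vudborpan both end in -n yet inflect differently (zuvubkodninet, havudborpan), so the final letter is not what conditions the rule; the last vowel is.
"molin" has last vowel 'i'. The stems whose last vowel is 'i' (vubkodnin → zuvubkodninet, weltib → zuweltibet) add zu- … -et around the stem.
So molin → zumolinet.

zumolinet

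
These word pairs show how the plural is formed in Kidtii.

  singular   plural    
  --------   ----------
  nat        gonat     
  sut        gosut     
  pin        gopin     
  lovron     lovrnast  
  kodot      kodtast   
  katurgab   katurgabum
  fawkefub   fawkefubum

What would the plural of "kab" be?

pin and lovron both end in -n yet inflect differently (gopin, lovrnast), so the final letter is not what conditions the rule; the number of vowels is.
"kab" has 1 vowel. The stems with 1 vowel (nat → gonat, sut → gosut, pin → gopin) add the prefix go-.
So kab → gokab.

gokab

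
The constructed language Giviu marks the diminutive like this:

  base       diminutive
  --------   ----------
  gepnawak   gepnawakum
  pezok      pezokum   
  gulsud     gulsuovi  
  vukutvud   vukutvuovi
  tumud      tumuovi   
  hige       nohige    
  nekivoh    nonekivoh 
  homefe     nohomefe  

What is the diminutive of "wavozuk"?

wavozukum

"wavozuk" ends in -k. The stems ending in -k (gepnawak → gepnawakum, pezok → pezokum) add -um.
The other patterns: stems ending in -d drop the final letter and add -ovi; stems ending in -e or -h add the prefix no-.
So wavozuk → wavozukum.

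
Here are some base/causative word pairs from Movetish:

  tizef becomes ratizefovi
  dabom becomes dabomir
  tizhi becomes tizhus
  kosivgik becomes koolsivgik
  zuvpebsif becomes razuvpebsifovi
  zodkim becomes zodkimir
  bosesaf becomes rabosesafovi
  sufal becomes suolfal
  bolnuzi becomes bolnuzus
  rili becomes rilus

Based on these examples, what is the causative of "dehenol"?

deolhenol

"dehenol" ends in -l. The one such stem in the data (sufal → suolfal) inserts -ol- after the first vowel (as does kosivgik), so the same rule applies.
So dehenol → deolhenol.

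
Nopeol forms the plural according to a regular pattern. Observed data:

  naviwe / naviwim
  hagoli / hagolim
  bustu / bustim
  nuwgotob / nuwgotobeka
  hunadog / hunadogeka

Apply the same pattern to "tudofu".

tudofim

naviwe and nuwgotob both begin with n- yet inflect differently (naviwim, nuwgotobeka), so the first letter is not what conditions the rule; whether the stem ends in a vowel or a consonant is.
"tudofu" ends in a vowel. The stems ending in a vowel (naviwe → naviwim, hagoli → hagolim, bustu → bustim) drop the final letter and add -im.
The other pattern: stems ending in a consonant add -eka.
So tudofu → tudofim.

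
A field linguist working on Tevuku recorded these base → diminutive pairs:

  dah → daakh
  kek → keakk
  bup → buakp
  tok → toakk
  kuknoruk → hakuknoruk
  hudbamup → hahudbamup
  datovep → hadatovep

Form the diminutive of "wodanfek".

hawodanfek

kek and kuknoruk both end in -k yet inflect differently (keakk, hakuknoruk), so the final letter is not what conditions the rule; the number of vowels is.
"wodanfek" has 3 vowels. The stems with 3 vowels (kuknoruk → hakuknoruk, hudbamup → hahudbamup, datovep → hadatovep) add the prefix ha-.
The other pattern: stems with 1 vowel insert -ak- after the first vowel.
So wodanfek → hawodanfek.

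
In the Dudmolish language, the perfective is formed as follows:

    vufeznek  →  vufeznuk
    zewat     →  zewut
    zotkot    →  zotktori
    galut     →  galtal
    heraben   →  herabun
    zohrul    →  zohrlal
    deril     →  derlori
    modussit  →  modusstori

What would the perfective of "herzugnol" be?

"herzugnol" has last vowel 'o'. The one such stem in the data (zotkot → zotktori) deletes the last vowel and adds -ori (as do modussit, deril), so the same rule applies.
So herzugnol → herzugnlori.

herzugnlori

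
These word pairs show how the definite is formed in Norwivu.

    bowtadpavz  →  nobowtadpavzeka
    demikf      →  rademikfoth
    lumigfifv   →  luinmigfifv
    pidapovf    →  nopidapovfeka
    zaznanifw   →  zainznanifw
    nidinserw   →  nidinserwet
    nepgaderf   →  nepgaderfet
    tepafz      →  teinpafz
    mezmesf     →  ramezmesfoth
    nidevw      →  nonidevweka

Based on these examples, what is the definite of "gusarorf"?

"gusarorf" has second-to-last letter 'r'. The stems whose second-to-last letter is 'r' (nidinserw → nidinserwet, nepgaderf → nepgaderfet) add -et.
So gusarorf → gusarorfet.

gusarorfet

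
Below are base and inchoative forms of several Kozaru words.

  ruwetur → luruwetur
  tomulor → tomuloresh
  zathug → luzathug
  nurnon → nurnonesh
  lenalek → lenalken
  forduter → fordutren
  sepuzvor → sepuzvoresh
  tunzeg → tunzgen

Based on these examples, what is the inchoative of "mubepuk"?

lumubepuk

"mubepuk" has last vowel 'u'. The stems whose last vowel is 'u' (zathug → luzathug, ruwetur → luruwetur) add the prefix lu-.
The other patterns: stems whose last vowel is 'o' add -esh; stems whose last vowel is 'e' delete the last vowel and add -en.
So mubepuk → lumubepuk.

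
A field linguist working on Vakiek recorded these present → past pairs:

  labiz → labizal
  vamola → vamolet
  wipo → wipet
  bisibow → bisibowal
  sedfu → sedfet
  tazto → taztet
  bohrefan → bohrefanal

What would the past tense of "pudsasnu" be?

pudsasnet

bisibow and wipo both have last vowel 'o' yet inflect differently (bisibowal, wipet), so the last vowel is not what conditions the rule; whether the stem ends in a vowel or a consonant is.
"pudsasnu" ends in a vowel. The stems ending in a vowel (wipo → wipet, tazto → taztet, sedfu → sedfet) drop the final letter and add -et.
The other pattern: stems ending in a consonant add -al.
So pudsasnu → pudsasnet.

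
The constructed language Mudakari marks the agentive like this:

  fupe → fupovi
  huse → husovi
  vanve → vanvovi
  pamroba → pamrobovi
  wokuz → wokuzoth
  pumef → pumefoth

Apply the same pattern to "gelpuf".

fupe and pumef both have last vowel 'e' yet inflect differently (fupovi, pumefoth), so the last vowel is not what conditions the rule; whether the stem ends in a vowel or a consonant is.
"gelpuf" ends in a consonant. The stems ending in a consonant (wokuz → wokuzoth, pumef → pumefoth) add -oth.
The other pattern: stems ending in a vowel drop the final letter and add -ovi.
So gelpuf → gelpufoth.

gelpufoth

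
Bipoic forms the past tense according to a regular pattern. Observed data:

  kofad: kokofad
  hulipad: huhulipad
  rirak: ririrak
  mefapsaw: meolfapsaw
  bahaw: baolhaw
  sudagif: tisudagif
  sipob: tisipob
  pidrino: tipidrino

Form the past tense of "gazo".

tigazo

"gazo" ends in -o. The one such stem in the data (pidrino → tipidrino) adds the prefix ti-, so the same rule applies.
The other patterns: stems ending in -d or -k repeat the first consonant+vowel as a prefix; stems ending in -w insert -ol- after the first vowel.
So gazo → tigazo.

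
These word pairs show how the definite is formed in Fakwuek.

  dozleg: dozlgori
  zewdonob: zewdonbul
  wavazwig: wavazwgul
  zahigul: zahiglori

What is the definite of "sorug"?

sorgori

"sorug" has last vowel 'u'. The one such stem in the data (zahigul → zahiglori) deletes the last vowel and adds -ori (as does dozleg), so the same rule applies.
So sorug → sorgori.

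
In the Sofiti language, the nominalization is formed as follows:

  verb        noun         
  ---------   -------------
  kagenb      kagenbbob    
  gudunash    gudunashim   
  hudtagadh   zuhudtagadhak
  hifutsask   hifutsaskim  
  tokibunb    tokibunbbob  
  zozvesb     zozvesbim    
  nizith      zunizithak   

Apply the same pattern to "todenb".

zozvesb and tokibunb both end in -b yet inflect differently (zozvesbim, tokibunbbob), so the final letter is not what conditions the rule; the second-to-last letter is.
"todenb" has second-to-last letter 'n'. The stems whose second-to-last letter is 'n' (tokibunb → tokibunbbob, kagenb → kagenbbob) double the final consonant and add -ob.
So todenb → todenbbob.

todenbbob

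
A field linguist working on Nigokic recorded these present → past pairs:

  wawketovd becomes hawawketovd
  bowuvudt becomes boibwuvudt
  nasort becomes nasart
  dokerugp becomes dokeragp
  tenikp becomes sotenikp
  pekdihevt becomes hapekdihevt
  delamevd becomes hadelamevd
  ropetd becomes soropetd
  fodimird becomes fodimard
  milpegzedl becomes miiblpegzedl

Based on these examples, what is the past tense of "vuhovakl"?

sovuhovakl

delamevd and fodimird both end in -d yet inflect differently (hadelamevd, fodimard), so the final letter is not what conditions the rule; the second-to-last letter is.
"vuhovakl" has second-to-last letter 'k'. The one such stem in the data (tenikp → sotenikp) adds the prefix so-, so the same rule applies.
The other patterns: stems whose second-to-last letter is 'v' add the prefix ha-; stems whose second-to-last letter is 'g' or 'r' change the last vowel to 'a'; stems whose second-to-last letter is 'd' insert -ib- after the first vowel.
So vuhovakl → sovuhovakl.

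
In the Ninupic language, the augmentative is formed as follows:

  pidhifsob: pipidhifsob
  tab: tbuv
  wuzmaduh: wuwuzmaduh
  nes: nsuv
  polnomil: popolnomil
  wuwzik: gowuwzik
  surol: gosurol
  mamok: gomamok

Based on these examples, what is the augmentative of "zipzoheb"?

zizipzoheb

surol and polnomil both end in -l yet inflect differently (gosurol, popolnomil), so the final letter is not what conditions the rule; the number of vowels is.
"zipzoheb" has 3 vowels. The stems with 3 vowels (polnomil → popolnomil, wuzmaduh → wuwuzmaduh, pidhifsob → pipidhifsob) repeat the first consonant+vowel as a prefix.
So zipzoheb → zizipzoheb.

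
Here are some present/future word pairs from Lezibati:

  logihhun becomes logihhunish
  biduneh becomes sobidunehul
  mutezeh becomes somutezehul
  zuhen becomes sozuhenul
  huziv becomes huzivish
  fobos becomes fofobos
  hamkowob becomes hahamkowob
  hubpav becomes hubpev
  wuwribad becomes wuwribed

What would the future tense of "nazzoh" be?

nanazzoh

"nazzoh" has last vowel 'o'. The stems whose last vowel is 'o' (fobos → fofobos, hamkowob → hahamkowob) repeat the first consonant+vowel as a prefix.
The other patterns: stems whose last vowel is 'a' change the last vowel to 'e'; stems whose last vowel is 'e' add so- … -ul around the stem; stems whose last vowel is 'i' or 'u' add -ish.
So nazzoh → nanazzoh.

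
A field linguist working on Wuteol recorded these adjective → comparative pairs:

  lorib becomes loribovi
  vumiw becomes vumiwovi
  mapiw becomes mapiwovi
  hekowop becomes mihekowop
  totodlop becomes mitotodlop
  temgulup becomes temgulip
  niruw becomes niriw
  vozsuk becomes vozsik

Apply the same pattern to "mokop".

"mokop" has last vowel 'o'. The stems whose last vowel is 'o' (hekowop → mihekowop, totodlop → mitotodlop) add the prefix mi-.
The other patterns: stems whose last vowel is 'i' add -ovi; stems whose last vowel is 'u' change the last vowel to 'i'.
So mokop → mimokop.

mimokop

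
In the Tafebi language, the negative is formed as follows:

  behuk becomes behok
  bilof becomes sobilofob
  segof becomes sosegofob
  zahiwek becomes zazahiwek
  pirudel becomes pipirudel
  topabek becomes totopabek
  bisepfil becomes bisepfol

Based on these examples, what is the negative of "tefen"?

pirudel and bisepfil both end in -l yet inflect differently (pipirudel, bisepfol), so the final letter is not what conditions the rule; the last vowel is.
"tefen" has last vowel 'e'. The stems whose last vowel is 'e' (topabek → totopabek, zahiwek → zazahiwek, pirudel → pipirudel) repeat the first consonant+vowel as a prefix.
So tefen → tetefen.

tetefen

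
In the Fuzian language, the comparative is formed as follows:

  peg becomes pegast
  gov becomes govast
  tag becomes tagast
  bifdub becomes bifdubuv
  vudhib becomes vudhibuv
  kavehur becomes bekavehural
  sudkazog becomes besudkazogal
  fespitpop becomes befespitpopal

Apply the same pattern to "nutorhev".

peg and sudkazog both end in -g yet inflect differently (pegast, besudkazogal), so the final letter is not what conditions the rule; the number of vowels is.
"nutorhev" has 3 vowels. The stems with 3 vowels (kavehur → bekavehural, sudkazog → besudkazogal, fespitpop → befespitpopal) add be- … -al around the stem.
So nutorhev → benutorheval.

benutorheval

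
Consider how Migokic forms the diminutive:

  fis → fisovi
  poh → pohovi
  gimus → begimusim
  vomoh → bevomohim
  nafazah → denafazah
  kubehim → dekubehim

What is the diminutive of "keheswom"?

fis and gimus both end in -s yet inflect differently (fisovi, begimusim), so the final letter is not what conditions the rule; the number of vowels is.
"keheswom" has 3 vowels. The stems with 3 vowels (nafazah → denafazah, kubehim → dekubehim) add the prefix de-.
So keheswom → dekeheswom.

dekeheswom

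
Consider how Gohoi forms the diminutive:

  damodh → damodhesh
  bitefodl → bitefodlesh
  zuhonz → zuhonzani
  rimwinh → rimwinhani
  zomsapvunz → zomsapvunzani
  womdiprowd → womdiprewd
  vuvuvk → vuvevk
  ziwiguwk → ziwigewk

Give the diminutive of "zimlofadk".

zimlofadkesh

damodh and rimwinh both end in -h yet inflect differently (damodhesh, rimwinhani), so the final letter is not what conditions the rule; the second-to-last letter is.
"zimlofadk" has second-to-last letter 'd'. The stems whose second-to-last letter is 'd' (damodh → damodhesh, bitefodl → bitefodlesh) add -esh.
The other patterns: stems whose second-to-last letter is 'n' add -ani; stems whose second-to-last letter is 'v' or 'w' change the last vowel to 'e'.
So zimlofadk → zimlofadkesh.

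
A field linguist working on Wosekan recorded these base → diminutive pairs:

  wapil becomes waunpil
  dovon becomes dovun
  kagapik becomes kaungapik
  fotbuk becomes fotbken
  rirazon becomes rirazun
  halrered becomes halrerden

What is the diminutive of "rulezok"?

rulezuk

"rulezok" has last vowel 'o'. The stems whose last vowel is 'o' (rirazon → rirazun, dovon → dovun) change the last vowel to 'u'.
So rulezok → rulezuk.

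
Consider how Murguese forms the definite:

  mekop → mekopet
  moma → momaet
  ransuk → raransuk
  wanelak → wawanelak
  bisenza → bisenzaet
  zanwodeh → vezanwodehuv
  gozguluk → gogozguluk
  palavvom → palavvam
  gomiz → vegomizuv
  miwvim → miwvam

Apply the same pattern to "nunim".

nunam

wanelak and moma both have last vowel 'a' yet inflect differently (wawanelak, momaet), so the last vowel is not what conditions the rule; the final letter is.
"nunim" ends in -m. The stems ending in -m (miwvim → miwvam, palavvom → palavvam) change the last vowel to 'a'.
So nunim → nunam.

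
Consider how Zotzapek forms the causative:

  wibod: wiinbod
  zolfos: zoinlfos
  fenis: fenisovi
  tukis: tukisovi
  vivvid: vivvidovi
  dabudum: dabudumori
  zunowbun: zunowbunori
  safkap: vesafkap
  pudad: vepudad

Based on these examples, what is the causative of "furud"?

furudori

"furud" has last vowel 'u'. The stems whose last vowel is 'u' (dabudum → dabudumori, zunowbun → zunowbunori) add -ori.
The other patterns: stems whose last vowel is 'o' insert -in- after the first vowel; stems whose last vowel is 'i' add -ovi; stems whose last vowel is 'a' add the prefix ve-.
So furud → furudori.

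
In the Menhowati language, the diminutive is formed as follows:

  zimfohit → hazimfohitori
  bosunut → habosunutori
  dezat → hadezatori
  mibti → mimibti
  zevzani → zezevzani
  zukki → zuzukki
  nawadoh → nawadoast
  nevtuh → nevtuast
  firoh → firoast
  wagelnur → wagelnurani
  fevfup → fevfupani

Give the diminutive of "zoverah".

"zoverah" ends in -h. The stems ending in -h (nawadoh → nawadoast, nevtuh → nevtuast, firoh → firoast) drop the final letter and add -ast.
So zoverah → zoveraast.

zoveraast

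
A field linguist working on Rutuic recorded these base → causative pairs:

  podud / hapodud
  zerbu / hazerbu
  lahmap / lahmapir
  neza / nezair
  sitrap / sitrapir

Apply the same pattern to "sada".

sadair

"sada" ends in -a. The one such stem in the data (neza → nezair) adds -ir, so the same rule applies.
So sada → sadair.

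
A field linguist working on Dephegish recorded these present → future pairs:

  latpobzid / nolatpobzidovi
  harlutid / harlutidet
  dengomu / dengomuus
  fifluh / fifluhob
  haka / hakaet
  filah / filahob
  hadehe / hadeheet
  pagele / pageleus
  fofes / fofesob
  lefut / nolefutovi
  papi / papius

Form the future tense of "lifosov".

"lifosov" begins with l-. The stems beginning with l- (lefut → nolefutovi, latpobzid → nolatpobzidovi) add no- … -ovi around the stem.
The other patterns: stems beginning with f- add -ob; stems beginning with h- add -et; stems beginning with d- or p- add -us.
So lifosov → nolifosovovi.

nolifosovovi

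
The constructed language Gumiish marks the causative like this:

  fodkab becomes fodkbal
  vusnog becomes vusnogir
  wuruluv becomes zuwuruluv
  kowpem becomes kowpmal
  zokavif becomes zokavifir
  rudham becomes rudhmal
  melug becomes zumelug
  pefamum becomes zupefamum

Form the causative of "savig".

"savig" has last vowel 'i'. The one such stem in the data (zokavif → zokavifir) adds -ir, so the same rule applies.
The other patterns: stems whose last vowel is 'a' or 'e' delete the last vowel and add -al; stems whose last vowel is 'u' add the prefix zu-.
So savig → savigir.

savigir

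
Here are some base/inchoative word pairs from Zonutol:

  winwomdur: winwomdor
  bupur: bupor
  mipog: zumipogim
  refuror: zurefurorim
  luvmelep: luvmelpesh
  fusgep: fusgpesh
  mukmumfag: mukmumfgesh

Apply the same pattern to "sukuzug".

winwomdur and refuror both end in -r yet inflect differently (winwomdor, zurefurorim), so the final letter is not what conditions the rule; the last vowel is.
"sukuzug" has last vowel 'u'. The stems whose last vowel is 'u' (winwomdur → winwomdor, bupur → bupor) change the last vowel to 'o'.
The other patterns: stems whose last vowel is 'o' add zu- … -im around the stem; stems whose last vowel is 'a' or 'e' delete the last vowel and add -esh.
So sukuzug → sukuzog.

sukuzog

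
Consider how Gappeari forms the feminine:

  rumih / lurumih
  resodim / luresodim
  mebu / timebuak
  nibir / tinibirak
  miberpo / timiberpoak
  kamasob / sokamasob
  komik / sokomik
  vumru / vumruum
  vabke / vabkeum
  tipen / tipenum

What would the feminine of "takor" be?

takorum

mebu and vumru both end in -u yet inflect differently (timebuak, vumruum), so the final letter is not what conditions the rule; the first letter is.
"takor" begins with t-. The one such stem in the data (tipen → tipenum) adds -um, so the same rule applies.
The other patterns: stems beginning with r- add the prefix lu-; stems beginning with m- or n- add ti- … -ak around the stem; stems beginning with k- add the prefix so-.
So takor → takorum.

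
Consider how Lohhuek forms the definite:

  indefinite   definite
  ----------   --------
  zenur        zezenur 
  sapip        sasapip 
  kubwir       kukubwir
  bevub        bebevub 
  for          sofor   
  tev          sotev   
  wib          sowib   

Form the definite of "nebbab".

for and zenur both end in -r yet inflect differently (sofor, zezenur), so the final letter is not what conditions the rule; the number of vowels is.
"nebbab" has 2 vowels. The stems with 2 vowels (zenur → zezenur, sapip → sasapip, kubwir → kukubwir) repeat the first consonant+vowel as a prefix.
The other pattern: stems with 1 vowel add the prefix so-.
So nebbab → nenebbab.

nenebbab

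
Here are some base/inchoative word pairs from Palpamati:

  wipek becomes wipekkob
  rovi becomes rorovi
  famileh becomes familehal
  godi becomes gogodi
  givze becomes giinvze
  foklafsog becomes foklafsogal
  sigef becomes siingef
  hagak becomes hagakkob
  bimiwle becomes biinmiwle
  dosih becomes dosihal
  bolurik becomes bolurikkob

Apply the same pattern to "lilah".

lilahal

rovi and dosih both have last vowel 'i' yet inflect differently (rorovi, dosihal), so the last vowel is not what conditions the rule; the final letter is.
"lilah" ends in -h. The stems ending in -h (dosih → dosihal, famileh → familehal) add -al.
The other patterns: stems ending in -i repeat the first consonant+vowel as a prefix; stems ending in -k double the final consonant and add -ob; stems ending in -e or -f insert -in- after the first vowel.
So lilah → lilahal.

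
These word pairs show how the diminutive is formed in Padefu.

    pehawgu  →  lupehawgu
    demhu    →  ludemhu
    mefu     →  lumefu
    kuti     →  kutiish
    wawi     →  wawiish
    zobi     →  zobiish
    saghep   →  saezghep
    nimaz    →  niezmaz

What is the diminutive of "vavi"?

"vavi" ends in -i. The stems ending in -i (kuti → kutiish, wawi → wawiish, zobi → zobiish) add -ish.
The other patterns: stems ending in -u add the prefix lu-; stems ending in -p or -z insert -ez- after the first vowel.
So vavi → vaviish.

vaviish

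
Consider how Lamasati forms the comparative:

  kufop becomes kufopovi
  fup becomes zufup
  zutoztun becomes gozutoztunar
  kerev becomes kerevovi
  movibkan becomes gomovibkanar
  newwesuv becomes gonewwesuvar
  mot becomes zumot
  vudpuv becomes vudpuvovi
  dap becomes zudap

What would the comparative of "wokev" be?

wokevovi

fup and kufop both end in -p yet inflect differently (zufup, kufopovi), so the final letter is not what conditions the rule; the number of vowels is.
"wokev" has 2 vowels. The stems with 2 vowels (kerev → kerevovi, vudpuv → vudpuvovi, kufop → kufopovi) add -ovi.
So wokev → wokevovi.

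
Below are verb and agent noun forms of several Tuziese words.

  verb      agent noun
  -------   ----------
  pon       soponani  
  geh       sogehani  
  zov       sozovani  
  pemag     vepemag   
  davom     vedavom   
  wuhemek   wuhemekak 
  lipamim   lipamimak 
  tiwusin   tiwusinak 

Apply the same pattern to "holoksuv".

holoksuvak

davom and lipamim both end in -m yet inflect differently (vedavom, lipamimak), so the final letter is not what conditions the rule; the number of vowels is.
"holoksuv" has 3 vowels. The stems with 3 vowels (wuhemek → wuhemekak, lipamim → lipamimak, tiwusin → tiwusinak) add -ak.
The other patterns: stems with 1 vowel add so- … -ani around the stem; stems with 2 vowels add the prefix ve-.
So holoksuv → holoksuvak.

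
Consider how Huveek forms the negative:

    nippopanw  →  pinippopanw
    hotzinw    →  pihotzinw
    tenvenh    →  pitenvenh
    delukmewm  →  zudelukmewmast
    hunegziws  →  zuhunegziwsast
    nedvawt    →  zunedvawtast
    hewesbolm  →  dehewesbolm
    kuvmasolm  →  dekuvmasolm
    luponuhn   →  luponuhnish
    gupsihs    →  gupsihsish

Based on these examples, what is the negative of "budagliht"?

delukmewm and hewesbolm both end in -m yet inflect differently (zudelukmewmast, dehewesbolm), so the final letter is not what conditions the rule; the second-to-last letter is.
"budagliht" has second-to-last letter 'h'. The stems whose second-to-last letter is 'h' (luponuhn → luponuhnish, gupsihs → gupsihsish) add -ish.
So budagliht → budaglihtish.

budaglihtish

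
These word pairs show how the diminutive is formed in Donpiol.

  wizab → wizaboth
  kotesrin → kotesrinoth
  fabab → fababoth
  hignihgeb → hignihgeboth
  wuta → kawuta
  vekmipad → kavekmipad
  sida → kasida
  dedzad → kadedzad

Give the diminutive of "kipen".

wizab and wuta both have last vowel 'a' yet inflect differently (wizaboth, kawuta), so the last vowel is not what conditions the rule; the final letter is.
"kipen" ends in -n. The one such stem in the data (kotesrin → kotesrinoth) adds -oth, so the same rule applies.
The other pattern: stems ending in -a or -d add the prefix ka-.
So kipen → kipenoth.

kipenoth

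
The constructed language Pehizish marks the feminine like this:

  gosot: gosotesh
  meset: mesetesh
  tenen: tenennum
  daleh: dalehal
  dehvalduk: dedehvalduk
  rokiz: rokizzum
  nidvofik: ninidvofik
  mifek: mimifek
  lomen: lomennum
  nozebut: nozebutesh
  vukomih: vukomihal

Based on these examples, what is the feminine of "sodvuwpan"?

sodvuwpannum

"sodvuwpan" ends in -n. The stems ending in -n (lomen → lomennum, tenen → tenennum) double the final consonant and add -um.
So sodvuwpan → sodvuwpannum.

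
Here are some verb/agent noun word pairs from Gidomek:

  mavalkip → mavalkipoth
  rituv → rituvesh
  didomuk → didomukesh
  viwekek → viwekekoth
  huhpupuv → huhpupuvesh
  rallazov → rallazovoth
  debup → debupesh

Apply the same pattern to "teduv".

"teduv" has last vowel 'u'. The stems whose last vowel is 'u' (rituv → rituvesh, debup → debupesh, huhpupuv → huhpupuvesh) add -esh.
So teduv → teduvesh.

teduvesh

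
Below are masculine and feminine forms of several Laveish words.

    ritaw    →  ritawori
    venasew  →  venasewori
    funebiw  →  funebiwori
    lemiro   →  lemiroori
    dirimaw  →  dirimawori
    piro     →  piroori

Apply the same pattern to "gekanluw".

Every pair shown (ritaw → ritawori, venasew → venasewori, funebiw → funebiwori, …) follows the same rule: add -ori.
So gekanluw → gekanluwori.

gekanluwori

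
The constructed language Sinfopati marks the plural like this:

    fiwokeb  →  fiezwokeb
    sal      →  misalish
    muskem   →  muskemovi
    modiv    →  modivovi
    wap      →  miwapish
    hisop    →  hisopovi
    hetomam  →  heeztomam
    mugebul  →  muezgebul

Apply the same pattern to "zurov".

zurovovi

wap and hisop both end in -p yet inflect differently (miwapish, hisopovi), so the final letter is not what conditions the rule; the number of vowels is.
"zurov" has 2 vowels. The stems with 2 vowels (hisop → hisopovi, muskem → muskemovi, modiv → modivovi) add -ovi.
The other patterns: stems with 1 vowel add mi- … -ish around the stem; stems with 3 vowels insert -ez- after the first vowel.
So zurov → zurovovi.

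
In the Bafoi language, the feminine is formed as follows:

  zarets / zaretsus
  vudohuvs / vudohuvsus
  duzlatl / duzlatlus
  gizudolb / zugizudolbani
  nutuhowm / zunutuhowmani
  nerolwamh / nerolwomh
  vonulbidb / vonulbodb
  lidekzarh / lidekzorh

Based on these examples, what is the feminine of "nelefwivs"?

gizudolb and vonulbidb both end in -b yet inflect differently (zugizudolbani, vonulbodb), so the final letter is not what conditions the rule; the second-to-last letter is.
"nelefwivs" has second-to-last letter 'v'. The one such stem in the data (vudohuvs → vudohuvsus) adds -us, so the same rule applies.
The other patterns: stems whose second-to-last letter is 'l' or 'w' add zu- … -ani around the stem; stems whose second-to-last letter is 'd', 'm' or 'r' change the last vowel to 'o'.
So nelefwivs → nelefwivsus.

nelefwivsus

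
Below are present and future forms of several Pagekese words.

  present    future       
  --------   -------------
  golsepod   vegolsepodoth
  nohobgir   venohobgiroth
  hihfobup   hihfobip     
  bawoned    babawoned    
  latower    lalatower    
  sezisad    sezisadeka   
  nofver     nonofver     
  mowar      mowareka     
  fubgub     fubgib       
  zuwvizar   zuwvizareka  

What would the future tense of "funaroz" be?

vefunarozoth

bawoned and sezisad both end in -d yet inflect differently (babawoned, sezisadeka), so the final letter is not what conditions the rule; the last vowel is.
"funaroz" has last vowel 'o'. The one such stem in the data (golsepod → vegolsepodoth) adds ve- … -oth around the stem, so the same rule applies.
The other patterns: stems whose last vowel is 'e' repeat the first consonant+vowel as a prefix; stems whose last vowel is 'a' add -eka; stems whose last vowel is 'u' change the last vowel to 'i'.
So funaroz → vefunarozoth.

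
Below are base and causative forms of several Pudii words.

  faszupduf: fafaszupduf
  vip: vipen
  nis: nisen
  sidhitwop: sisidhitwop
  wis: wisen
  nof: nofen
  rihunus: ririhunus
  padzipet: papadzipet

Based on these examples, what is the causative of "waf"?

wafen

vip and sidhitwop both end in -p yet inflect differently (vipen, sisidhitwop), so the final letter is not what conditions the rule; the number of vowels is.
"waf" has 1 vowel. The stems with 1 vowel (nis → nisen, vip → vipen, nof → nofen) add -en.
So waf → wafen.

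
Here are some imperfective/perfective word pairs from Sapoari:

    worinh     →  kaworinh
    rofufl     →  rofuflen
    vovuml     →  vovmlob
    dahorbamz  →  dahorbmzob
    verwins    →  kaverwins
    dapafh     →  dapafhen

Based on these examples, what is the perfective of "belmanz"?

kabelmanz

worinh and dapafh both end in -h yet inflect differently (kaworinh, dapafhen), so the final letter is not what conditions the rule; the second-to-last letter is.
"belmanz" has second-to-last letter 'n'. The stems whose second-to-last letter is 'n' (worinh → kaworinh, verwins → kaverwins) add the prefix ka-.
The other patterns: stems whose second-to-last letter is 'f' add -en; stems whose second-to-last letter is 'm' delete the last vowel and add -ob.
So belmanz → kabelmanz.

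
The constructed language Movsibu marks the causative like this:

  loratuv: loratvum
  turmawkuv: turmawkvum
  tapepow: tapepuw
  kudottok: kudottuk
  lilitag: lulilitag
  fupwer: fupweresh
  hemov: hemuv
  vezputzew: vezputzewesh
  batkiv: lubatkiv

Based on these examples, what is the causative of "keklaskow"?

keklaskuw

batkiv and turmawkuv both end in -v yet inflect differently (lubatkiv, turmawkvum), so the final letter is not what conditions the rule; the last vowel is.
"keklaskow" has last vowel 'o'. The stems whose last vowel is 'o' (kudottok → kudottuk, hemov → hemuv, tapepow → tapepuw) change the last vowel to 'u'.
The other patterns: stems whose last vowel is 'a' or 'i' add the prefix lu-; stems whose last vowel is 'u' delete the last vowel and add -um; stems whose last vowel is 'e' add -esh.
So keklaskow → keklaskuw.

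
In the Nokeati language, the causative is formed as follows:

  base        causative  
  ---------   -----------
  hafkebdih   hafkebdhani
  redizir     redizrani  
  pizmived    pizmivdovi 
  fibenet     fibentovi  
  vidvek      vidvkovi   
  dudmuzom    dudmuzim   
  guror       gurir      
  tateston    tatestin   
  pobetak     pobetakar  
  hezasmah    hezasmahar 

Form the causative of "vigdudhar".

vigdudharar

redizir and guror both end in -r yet inflect differently (redizrani, gurir), so the final letter is not what conditions the rule; the last vowel is.
"vigdudhar" has last vowel 'a'. The stems whose last vowel is 'a' (pobetak → pobetakar, hezasmah → hezasmahar) add -ar.
The other patterns: stems whose last vowel is 'i' delete the last vowel and add -ani; stems whose last vowel is 'e' delete the last vowel and add -ovi; stems whose last vowel is 'o' change the last vowel to 'i'.
So vigdudhar → vigdudharar.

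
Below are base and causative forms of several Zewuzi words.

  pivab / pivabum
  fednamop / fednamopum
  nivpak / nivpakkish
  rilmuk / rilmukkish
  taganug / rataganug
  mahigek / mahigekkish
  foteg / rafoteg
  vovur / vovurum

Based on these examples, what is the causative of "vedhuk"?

foteg and mahigek both have last vowel 'e' yet inflect differently (rafoteg, mahigekkish), so the last vowel is not what conditions the rule; the final letter is.
"vedhuk" ends in -k. The stems ending in -k (nivpak → nivpakkish, mahigek → mahigekkish, rilmuk → rilmukkish) double the final consonant and add -ish.
The other patterns: stems ending in -g add the prefix ra-; stems ending in -b, -p or -r add -um.
So vedhuk → vedhukkish.

vedhukkish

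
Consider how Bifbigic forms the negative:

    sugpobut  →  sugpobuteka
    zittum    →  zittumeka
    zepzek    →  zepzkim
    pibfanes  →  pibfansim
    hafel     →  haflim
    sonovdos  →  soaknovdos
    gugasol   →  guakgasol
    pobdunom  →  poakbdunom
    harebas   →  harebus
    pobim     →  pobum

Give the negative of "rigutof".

"rigutof" has last vowel 'o'. The stems whose last vowel is 'o' (sonovdos → soaknovdos, gugasol → guakgasol, pobdunom → poakbdunom) insert -ak- after the first vowel.
The other patterns: stems whose last vowel is 'u' add -eka; stems whose last vowel is 'e' delete the last vowel and add -im; stems whose last vowel is 'a' or 'i' change the last vowel to 'u'.
So rigutof → riakgutof.

riakgutof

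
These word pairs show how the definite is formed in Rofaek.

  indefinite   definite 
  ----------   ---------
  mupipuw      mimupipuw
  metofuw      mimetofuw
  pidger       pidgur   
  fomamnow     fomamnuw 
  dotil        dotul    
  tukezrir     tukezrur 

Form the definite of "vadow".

"vadow" has last vowel 'o'. The one such stem in the data (fomamnow → fomamnuw) changes the last vowel to 'u' (as do tukezrir, pidger), so the same rule applies.
The other pattern: stems whose last vowel is 'u' add the prefix mi-.
So vadow → vaduw.

vaduw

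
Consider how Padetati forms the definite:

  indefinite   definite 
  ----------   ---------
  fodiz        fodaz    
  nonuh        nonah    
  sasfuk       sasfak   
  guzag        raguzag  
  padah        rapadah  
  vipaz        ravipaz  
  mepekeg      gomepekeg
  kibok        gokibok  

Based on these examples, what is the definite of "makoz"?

"makoz" has last vowel 'o'. The one such stem in the data (kibok → gokibok) adds the prefix go-, so the same rule applies.
The other patterns: stems whose last vowel is 'i' or 'u' change the last vowel to 'a'; stems whose last vowel is 'a' add the prefix ra-.
So makoz → gomakoz.

gomakoz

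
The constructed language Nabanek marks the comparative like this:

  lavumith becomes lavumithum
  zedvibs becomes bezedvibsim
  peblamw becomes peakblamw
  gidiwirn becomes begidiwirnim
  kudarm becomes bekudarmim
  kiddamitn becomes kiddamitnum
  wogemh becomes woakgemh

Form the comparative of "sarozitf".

lavumith and wogemh both end in -h yet inflect differently (lavumithum, woakgemh), so the final letter is not what conditions the rule; the second-to-last letter is.
"sarozitf" has second-to-last letter 't'. The stems whose second-to-last letter is 't' (kiddamitn → kiddamitnum, lavumith → lavumithum) add -um.
The other patterns: stems whose second-to-last letter is 'm' insert -ak- after the first vowel; stems whose second-to-last letter is 'b' or 'r' add be- … -im around the stem.
So sarozitf → sarozitfum.

sarozitfum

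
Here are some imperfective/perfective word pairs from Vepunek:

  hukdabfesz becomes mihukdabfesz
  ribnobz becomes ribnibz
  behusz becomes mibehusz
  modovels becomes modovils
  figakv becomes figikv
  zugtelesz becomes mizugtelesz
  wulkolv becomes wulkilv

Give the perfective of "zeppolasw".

mizeppolasw

behusz and ribnobz both end in -z yet inflect differently (mibehusz, ribnibz), so the final letter is not what conditions the rule; the second-to-last letter is.
"zeppolasw" has second-to-last letter 's'. The stems whose second-to-last letter is 's' (behusz → mibehusz, zugtelesz → mizugtelesz, hukdabfesz → mihukdabfesz) add the prefix mi-.
The other pattern: stems whose second-to-last letter is 'b', 'k' or 'l' change the last vowel to 'i'.
So zeppolasw → mizeppolasw.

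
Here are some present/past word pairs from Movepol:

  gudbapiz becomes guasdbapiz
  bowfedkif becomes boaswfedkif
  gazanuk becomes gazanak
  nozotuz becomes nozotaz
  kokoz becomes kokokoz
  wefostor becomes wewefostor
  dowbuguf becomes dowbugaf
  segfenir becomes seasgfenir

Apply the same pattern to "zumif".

zuasmif

kokoz and nozotuz both end in -z yet inflect differently (kokokoz, nozotaz), so the final letter is not what conditions the rule; the last vowel is.
"zumif" has last vowel 'i'. The stems whose last vowel is 'i' (bowfedkif → boaswfedkif, segfenir → seasgfenir, gudbapiz → guasdbapiz) insert -as- after the first vowel.
The other patterns: stems whose last vowel is 'o' repeat the first consonant+vowel as a prefix; stems whose last vowel is 'u' change the last vowel to 'a'.
So zumif → zuasmif.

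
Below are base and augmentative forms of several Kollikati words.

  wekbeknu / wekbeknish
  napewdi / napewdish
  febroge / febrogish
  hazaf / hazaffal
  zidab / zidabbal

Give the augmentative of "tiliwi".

tiliwish

"tiliwi" ends in a vowel. The stems ending in a vowel (wekbeknu → wekbeknish, napewdi → napewdish, febroge → febrogish) drop the final letter and add -ish.
The other pattern: stems ending in a consonant double the final consonant and add -al.
So tiliwi → tiliwish.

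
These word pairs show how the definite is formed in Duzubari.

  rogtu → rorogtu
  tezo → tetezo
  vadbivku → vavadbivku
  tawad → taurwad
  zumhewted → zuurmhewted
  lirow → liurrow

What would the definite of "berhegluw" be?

beurrhegluw

tezo and lirow both have last vowel 'o' yet inflect differently (tetezo, liurrow), so the last vowel is not what conditions the rule; whether the stem ends in a vowel or a consonant is.
"berhegluw" ends in a consonant. The stems ending in a consonant (tawad → taurwad, zumhewted → zuurmhewted, lirow → liurrow) insert -ur- after the first vowel.
So berhegluw → beurrhegluw.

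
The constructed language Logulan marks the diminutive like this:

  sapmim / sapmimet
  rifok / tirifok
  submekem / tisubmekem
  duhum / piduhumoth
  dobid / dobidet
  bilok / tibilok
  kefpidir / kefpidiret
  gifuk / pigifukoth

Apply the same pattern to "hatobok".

tihatobok

"hatobok" has last vowel 'o'. The stems whose last vowel is 'o' (bilok → tibilok, rifok → tirifok) add the prefix ti-.
The other patterns: stems whose last vowel is 'u' add pi- … -oth around the stem; stems whose last vowel is 'i' add -et.
So hatobok → tihatobok.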